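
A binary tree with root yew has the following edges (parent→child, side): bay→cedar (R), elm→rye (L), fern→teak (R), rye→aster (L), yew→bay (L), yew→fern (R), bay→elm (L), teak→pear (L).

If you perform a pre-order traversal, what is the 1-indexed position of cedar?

Pre-order visits the node, then its left subtree, then its right subtree.
Visit yew.
At yew: go left to bay.
  Visit bay.
  At bay: go left to elm.
    Visit elm.
    At elm: go left to rye.
      Visit rye.
      At rye: go left to aster.
        aster is a leaf — visit aster.
      At rye: no right child.
    At elm: no right child.
  At bay: go right to cedar.
    cedar is a leaf — visit cedar.
At yew: go right to fern.
  Visit fern.
  At fern: no left child.
  At fern: go right to teak.
    Visit teak.
    At teak: go left to pear.
      pear is a leaf — visit pear.
    At teak: no right child.
Full pre-order sequence: yew, bay, elm, rye, aster, cedar, fern, teak, pear.

6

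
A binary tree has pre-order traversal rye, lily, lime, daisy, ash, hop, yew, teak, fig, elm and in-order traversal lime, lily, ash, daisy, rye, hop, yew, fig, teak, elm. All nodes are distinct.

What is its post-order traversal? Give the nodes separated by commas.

lime, ash, daisy, lily, fig, elm, teak, yew, hop, rye

The first element of pre-order is the root; it splits in-order into left and right subtrees.
Root rye: left subtree has 4 nodes {lime, lily, ash, daisy}, right has 5 {hop, yew, fig, teak, elm}.
  Root lily: left subtree has 1 node {lime}, right has 2 {ash, daisy}.
    Root daisy: left subtree has 1 node {ash}, right has 0 { }.
  Root hop: left subtree has 0 nodes { }, right has 4 {yew, fig, teak, elm}.
    Root yew: left subtree has 0 nodes { }, right has 3 {fig, teak, elm}.
      Root teak: left subtree has 1 node {fig}, right has 1 {elm}.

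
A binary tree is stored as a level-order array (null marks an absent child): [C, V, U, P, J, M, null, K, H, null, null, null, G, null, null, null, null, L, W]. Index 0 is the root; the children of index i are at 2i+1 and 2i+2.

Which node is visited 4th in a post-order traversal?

Post-order visits the left subtree, then the right subtree, then the node.
At C: go left to V.
  At V: go left to P.
    At P: go left to K.
      K is a leaf — visit K.
    At P: go right to H.
      At H: go left to L.
        L is a leaf — visit L.
      At H: go right to W.
        W is a leaf — visit W.
      Visit H.
    Visit P.
  At V: go right to J.
    J is a leaf — visit J.
  Visit V.
At C: go right to U.
  At U: go left to M.
    At M: no left child.
    At M: go right to G.
      G is a leaf — visit G.
    Visit M.
  At U: no right child.
  Visit U.
Visit C.
Full post-order sequence: K, L, W, H, P, J, V, G, M, U, C.

H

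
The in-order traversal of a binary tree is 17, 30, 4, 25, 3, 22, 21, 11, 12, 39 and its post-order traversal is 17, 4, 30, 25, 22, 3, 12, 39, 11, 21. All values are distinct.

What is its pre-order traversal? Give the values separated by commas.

The last element of post-order is the root; it splits in-order into left and right subtrees.
Root 21: left subtree has 6 nodes {17, 30, 4, 25, 3, 22}, right has 3 {11, 12, 39}.
  Root 3: left subtree has 4 nodes {17, 30, 4, 25}, right has 1 {22}.
    Root 25: left subtree has 3 nodes {17, 30, 4}, right has 0 { }.
      Root 30: left subtree has 1 node {17}, right has 1 {4}.
  Root 11: left subtree has 0 nodes { }, right has 2 {12, 39}.
    Root 39: left subtree has 1 node {12}, right has 0 { }.

21, 3, 25, 30, 17, 4, 22, 11, 39, 12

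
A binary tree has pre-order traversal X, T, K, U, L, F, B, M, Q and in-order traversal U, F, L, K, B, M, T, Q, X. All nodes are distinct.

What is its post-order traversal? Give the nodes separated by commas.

The first element of pre-order is the root; it splits in-order into left and right subtrees.
Root X: left subtree has 8 nodes {U, F, L, K, B, M, T, Q}, right has 0 { }.
  Root T: left subtree has 6 nodes {U, F, L, K, B, M}, right has 1 {Q}.
    Root K: left subtree has 3 nodes {U, F, L}, right has 2 {B, M}.
      Root U: left subtree has 0 nodes { }, right has 2 {F, L}.
        Root L: left subtree has 1 node {F}, right has 0 { }.
      Root B: left subtree has 0 nodes { }, right has 1 {M}.

F, L, U, M, B, K, Q, T, X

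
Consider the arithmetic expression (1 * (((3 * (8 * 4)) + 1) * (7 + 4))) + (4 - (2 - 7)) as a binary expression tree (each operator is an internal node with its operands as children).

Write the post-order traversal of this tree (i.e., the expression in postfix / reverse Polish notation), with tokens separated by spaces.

Post-order on an expression tree gives postfix notation: for each operator, emit left operand, right operand, then the operator.

1 3 8 4 * * 1 + 7 4 + * * 4 2 7 - - +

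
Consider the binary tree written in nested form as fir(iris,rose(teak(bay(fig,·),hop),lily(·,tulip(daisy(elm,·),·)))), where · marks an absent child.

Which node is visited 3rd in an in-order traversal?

In-order visits the left subtree, then the node, then the right subtree.
At fir: go left to iris.
  iris is a leaf — visit iris.
Visit fir.
At fir: go right to rose.
  At rose: go left to teak.
    At teak: go left to bay.
      At bay: go left to fig.
        fig is a leaf — visit fig.
      Visit bay.
      At bay: no right child.
    Visit teak.
    At teak: go right to hop.
      hop is a leaf — visit hop.
  Visit rose.
  At rose: go right to lily.
    At lily: no left child.
    Visit lily.
    At lily: go right to tulip.
      At tulip: go left to daisy.
        At daisy: go left to elm.
          elm is a leaf — visit elm.
        Visit daisy.
        At daisy: no right child.
      Visit tulip.
      At tulip: no right child.
Full in-order sequence: iris, fir, fig, bay, teak, hop, rose, lily, elm, daisy, tulip.

fig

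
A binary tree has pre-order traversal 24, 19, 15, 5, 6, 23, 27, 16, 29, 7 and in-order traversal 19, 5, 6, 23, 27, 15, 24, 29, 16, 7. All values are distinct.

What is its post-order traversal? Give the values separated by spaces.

27 23 6 5 15 19 29 7 16 24

The first element of pre-order is the root; it splits in-order into left and right subtrees.
Root 24: left subtree has 6 nodes {19, 5, 6, 23, 27, 15}, right has 3 {29, 16, 7}.
  Root 19: left subtree has 0 nodes { }, right has 5 {5, 6, 23, 27, 15}.
    Root 15: left subtree has 4 nodes {5, 6, 23, 27}, right has 0 { }.
      Root 5: left subtree has 0 nodes { }, right has 3 {6, 23, 27}.
        Root 6: left subtree has 0 nodes { }, right has 2 {23, 27}.
          Root 23: left subtree has 0 nodes { }, right has 1 {27}.
  Root 16: left subtree has 1 node {29}, right has 1 {7}.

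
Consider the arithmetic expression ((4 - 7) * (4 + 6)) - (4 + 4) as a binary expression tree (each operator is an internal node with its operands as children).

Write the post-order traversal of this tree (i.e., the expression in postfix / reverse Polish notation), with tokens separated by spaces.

4 7 - 4 6 + * 4 4 + -

Post-order on an expression tree gives postfix notation: for each operator, emit left operand, right operand, then the operator.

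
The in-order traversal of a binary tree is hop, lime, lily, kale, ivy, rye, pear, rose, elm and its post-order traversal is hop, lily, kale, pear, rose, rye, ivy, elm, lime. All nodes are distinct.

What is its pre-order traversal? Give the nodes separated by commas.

The last element of post-order is the root; it splits in-order into left and right subtrees.
Root lime: left subtree has 1 node {hop}, right has 7 {lily, kale, ivy, rye, pear, rose, elm}.
  Root elm: left subtree has 6 nodes {lily, kale, ivy, rye, pear, rose}, right has 0 { }.
    Root ivy: left subtree has 2 nodes {lily, kale}, right has 3 {rye, pear, rose}.
      Root kale: left subtree has 1 node {lily}, right has 0 { }.
      Root rye: left subtree has 0 nodes { }, right has 2 {pear, rose}.
        Root rose: left subtree has 1 node {pear}, right has 0 { }.

lime, hop, elm, ivy, kale, lily, rye, rose, pear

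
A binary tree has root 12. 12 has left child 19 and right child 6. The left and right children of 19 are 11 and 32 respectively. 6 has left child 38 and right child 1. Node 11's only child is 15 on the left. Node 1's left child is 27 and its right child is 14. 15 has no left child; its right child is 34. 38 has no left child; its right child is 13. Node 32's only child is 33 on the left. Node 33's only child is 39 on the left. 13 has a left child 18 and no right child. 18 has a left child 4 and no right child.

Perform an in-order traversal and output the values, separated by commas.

15, 34, 11, 19, 39, 33, 32, 12, 38, 4, 18, 13, 6, 27, 1, 14

In-order visits the left subtree, then the node, then the right subtree.
At 12: go left to 19.
  At 19: go left to 11.
    At 11: go left to 15.
      At 15: no left child.
      Visit 15.
      At 15: go right to 34.
        34 is a leaf — visit 34.
    Visit 11.
    At 11: no right child.
  Visit 19.
  At 19: go right to 32.
    At 32: go left to 33.
      At 33: go left to 39.
        39 is a leaf — visit 39.
      Visit 33.
      At 33: no right child.
    Visit 32.
    At 32: no right child.
Visit 12.
At 12: go right to 6.
  At 6: go left to 38.
    At 38: no left child.
    Visit 38.
    At 38: go right to 13.
      At 13: go left to 18.
        At 18: go left to 4.
          4 is a leaf — visit 4.
        Visit 18.
        At 18: no right child.
      Visit 13.
      At 13: no right child.
  Visit 6.
  At 6: go right to 1.
    At 1: go left to 27.
      27 is a leaf — visit 27.
    Visit 1.
    At 1: go right to 14.
      14 is a leaf — visit 14.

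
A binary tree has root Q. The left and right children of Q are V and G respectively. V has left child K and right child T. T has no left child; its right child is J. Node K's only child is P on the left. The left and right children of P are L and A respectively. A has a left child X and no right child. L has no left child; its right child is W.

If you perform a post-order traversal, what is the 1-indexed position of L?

2

Post-order visits the left subtree, then the right subtree, then the node.
At Q: go left to V.
  At V: go left to K.
    At K: go left to P.
      At P: go left to L.
        At L: no left child.
        At L: go right to W.
          W is a leaf — visit W.
        Visit L.
      At P: go right to A.
        At A: go left to X.
          X is a leaf — visit X.
        At A: no right child.
        Visit A.
      Visit P.
    At K: no right child.
    Visit K.
  At V: go right to T.
    At T: no left child.
    At T: go right to J.
      J is a leaf — visit J.
    Visit T.
  Visit V.
At Q: go right to G.
  G is a leaf — visit G.
Visit Q.
Full post-order sequence: W, L, X, A, P, K, J, T, V, G, Q.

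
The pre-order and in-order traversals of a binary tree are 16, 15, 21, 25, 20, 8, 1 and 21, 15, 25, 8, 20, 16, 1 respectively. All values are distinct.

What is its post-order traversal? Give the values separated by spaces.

21 8 20 25 15 1 16

The first element of pre-order is the root; it splits in-order into left and right subtrees.
Root 16: left subtree has 5 nodes {21, 15, 25, 8, 20}, right has 1 {1}.
  Root 15: left subtree has 1 node {21}, right has 3 {25, 8, 20}.
    Root 25: left subtree has 0 nodes { }, right has 2 {8, 20}.
      Root 20: left subtree has 1 node {8}, right has 0 { }.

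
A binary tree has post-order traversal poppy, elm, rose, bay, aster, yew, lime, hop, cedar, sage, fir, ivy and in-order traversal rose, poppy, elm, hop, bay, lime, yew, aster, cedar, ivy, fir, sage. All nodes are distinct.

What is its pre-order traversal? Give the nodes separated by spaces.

ivy cedar hop rose elm poppy lime bay yew aster fir sage

The last element of post-order is the root; it splits in-order into left and right subtrees.
Root ivy: left subtree has 9 nodes {rose, poppy, elm, hop, bay, lime, yew, aster, cedar}, right has 2 {fir, sage}.
  Root cedar: left subtree has 8 nodes {rose, poppy, elm, hop, bay, lime, yew, aster}, right has 0 { }.
    Root hop: left subtree has 3 nodes {rose, poppy, elm}, right has 4 {bay, lime, yew, aster}.
      Root rose: left subtree has 0 nodes { }, right has 2 {poppy, elm}.
        Root elm: left subtree has 1 node {poppy}, right has 0 { }.
      Root lime: left subtree has 1 node {bay}, right has 2 {yew, aster}.
        Root yew: left subtree has 0 nodes { }, right has 1 {aster}.
  Root fir: left subtree has 0 nodes { }, right has 1 {sage}.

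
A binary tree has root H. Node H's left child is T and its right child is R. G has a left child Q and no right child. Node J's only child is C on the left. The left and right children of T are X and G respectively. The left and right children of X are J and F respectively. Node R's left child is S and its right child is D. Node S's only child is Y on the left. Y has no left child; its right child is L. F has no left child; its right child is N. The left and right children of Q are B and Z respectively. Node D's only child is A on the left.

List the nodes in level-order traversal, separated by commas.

Level-order visits nodes level by level from the root, left to right within each level.
Level 0: H
Level 1: T, R
Level 2: X, G, S, D
Level 3: J, F, Q, Y, A
Level 4: C, N, B, Z, L

H, T, R, X, G, S, D, J, F, Q, Y, A, C, N, B, Z, L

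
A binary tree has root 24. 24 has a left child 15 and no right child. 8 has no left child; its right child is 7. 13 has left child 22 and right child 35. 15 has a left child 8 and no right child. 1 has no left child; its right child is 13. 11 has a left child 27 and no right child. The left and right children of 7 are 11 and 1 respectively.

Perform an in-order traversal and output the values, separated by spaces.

In-order visits the left subtree, then the node, then the right subtree.
At 24: go left to 15.
  At 15: go left to 8.
    At 8: no left child.
    Visit 8.
    At 8: go right to 7.
      At 7: go left to 11.
        At 11: go left to 27.
          27 is a leaf — visit 27.
        Visit 11.
        At 11: no right child.
      Visit 7.
      At 7: go right to 1.
        At 1: no left child.
        Visit 1.
        At 1: go right to 13.
          At 13: go left to 22.
            22 is a leaf — visit 22.
          Visit 13.
          At 13: go right to 35.
            35 is a leaf — visit 35.
  Visit 15.
  At 15: no right child.
Visit 24.
At 24: no right child.

8 27 11 7 1 22 13 35 15 24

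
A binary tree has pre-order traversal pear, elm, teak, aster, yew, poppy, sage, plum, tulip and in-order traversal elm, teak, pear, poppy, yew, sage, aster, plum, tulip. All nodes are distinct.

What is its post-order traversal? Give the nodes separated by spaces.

The first element of pre-order is the root; it splits in-order into left and right subtrees.
Root pear: left subtree has 2 nodes {elm, teak}, right has 6 {poppy, yew, sage, aster, plum, tulip}.
  Root elm: left subtree has 0 nodes { }, right has 1 {teak}.
  Root aster: left subtree has 3 nodes {poppy, yew, sage}, right has 2 {plum, tulip}.
    Root yew: left subtree has 1 node {poppy}, right has 1 {sage}.
    Root plum: left subtree has 0 nodes { }, right has 1 {tulip}.

teak elm poppy sage yew tulip plum aster pear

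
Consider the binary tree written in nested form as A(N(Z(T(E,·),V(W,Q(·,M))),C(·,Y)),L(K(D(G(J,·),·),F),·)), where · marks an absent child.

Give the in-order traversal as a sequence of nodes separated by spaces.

In-order visits the left subtree, then the node, then the right subtree.
At A: go left to N.
  At N: go left to Z.
    At Z: go left to T.
      At T: go left to E.
        E is a leaf — visit E.
      Visit T.
      At T: no right child.
    Visit Z.
    At Z: go right to V.
      At V: go left to W.
        W is a leaf — visit W.
      Visit V.
      At V: go right to Q.
        At Q: no left child.
        Visit Q.
        At Q: go right to M.
          M is a leaf — visit M.
  Visit N.
  At N: go right to C.
    At C: no left child.
    Visit C.
    At C: go right to Y.
      Y is a leaf — visit Y.
Visit A.
At A: go right to L.
  At L: go left to K.
    At K: go left to D.
      At D: go left to G.
        At G: go left to J.
          J is a leaf — visit J.
        Visit G.
        At G: no right child.
      Visit D.
      At D: no right child.
    Visit K.
    At K: go right to F.
      F is a leaf — visit F.
  Visit L.
  At L: no right child.

E T Z W V Q M N C Y A J G D K F L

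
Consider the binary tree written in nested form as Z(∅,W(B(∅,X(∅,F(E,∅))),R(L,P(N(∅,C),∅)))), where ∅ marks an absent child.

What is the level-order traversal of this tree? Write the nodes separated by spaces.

Level-order visits nodes level by level from the root, left to right within each level.
Level 0: Z
Level 1: W
Level 2: B, R
Level 3: X, L, P
Level 4: F, N
Level 5: E, C

Z W B R X L P F N E C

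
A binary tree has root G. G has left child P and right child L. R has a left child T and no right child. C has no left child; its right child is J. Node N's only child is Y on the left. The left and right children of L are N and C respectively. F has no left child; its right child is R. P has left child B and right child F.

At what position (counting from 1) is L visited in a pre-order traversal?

7

Pre-order visits the node, then its left subtree, then its right subtree.
Visit G.
At G: go left to P.
  Visit P.
  At P: go left to B.
    B is a leaf — visit B.
  At P: go right to F.
    Visit F.
    At F: no left child.
    At F: go right to R.
      Visit R.
      At R: go left to T.
        T is a leaf — visit T.
      At R: no right child.
At G: go right to L.
  Visit L.
  At L: go left to N.
    Visit N.
    At N: go left to Y.
      Y is a leaf — visit Y.
    At N: no right child.
  At L: go right to C.
    Visit C.
    At C: no left child.
    At C: go right to J.
      J is a leaf — visit J.
Full pre-order sequence: G, P, B, F, R, T, L, N, Y, C, J.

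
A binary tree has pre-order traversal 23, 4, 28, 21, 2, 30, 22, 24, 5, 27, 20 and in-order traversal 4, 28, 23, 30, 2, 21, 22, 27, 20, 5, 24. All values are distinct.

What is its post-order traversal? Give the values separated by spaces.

28 4 30 2 20 27 5 24 22 21 23

The first element of pre-order is the root; it splits in-order into left and right subtrees.
Root 23: left subtree has 2 nodes {4, 28}, right has 8 {30, 2, 21, 22, 27, 20, 5, 24}.
  Root 4: left subtree has 0 nodes { }, right has 1 {28}.
  Root 21: left subtree has 2 nodes {30, 2}, right has 5 {22, 27, 20, 5, 24}.
    Root 2: left subtree has 1 node {30}, right has 0 { }.
    Root 22: left subtree has 0 nodes { }, right has 4 {27, 20, 5, 24}.
      Root 24: left subtree has 3 nodes {27, 20, 5}, right has 0 { }.
        Root 5: left subtree has 2 nodes {27, 20}, right has 0 { }.
          Root 27: left subtree has 0 nodes { }, right has 1 {20}.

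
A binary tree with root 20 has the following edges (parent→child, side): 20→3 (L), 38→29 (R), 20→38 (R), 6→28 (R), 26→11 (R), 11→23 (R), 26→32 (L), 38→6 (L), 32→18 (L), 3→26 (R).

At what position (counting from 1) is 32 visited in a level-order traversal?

7

Level-order visits nodes level by level from the root, left to right within each level.
Level 0: 20
Level 1: 3, 38
Level 2: 26, 6, 29
Level 3: 32, 11, 28
Level 4: 18, 23
Full level-order sequence: 20, 3, 38, 26, 6, 29, 32, 11, 28, 18, 23.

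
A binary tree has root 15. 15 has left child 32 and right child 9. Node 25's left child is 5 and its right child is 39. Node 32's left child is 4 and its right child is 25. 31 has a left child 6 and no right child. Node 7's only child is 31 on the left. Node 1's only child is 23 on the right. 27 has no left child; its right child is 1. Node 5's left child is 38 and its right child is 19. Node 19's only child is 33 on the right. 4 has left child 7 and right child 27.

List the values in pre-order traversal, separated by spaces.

15 32 4 7 31 6 27 1 23 25 5 38 19 33 39 9

Pre-order visits the node, then its left subtree, then its right subtree.
Visit 15.
At 15: go left to 32.
  Visit 32.
  At 32: go left to 4.
    Visit 4.
    At 4: go left to 7.
      Visit 7.
      At 7: go left to 31.
        Visit 31.
        At 31: go left to 6.
          6 is a leaf — visit 6.
        At 31: no right child.
      At 7: no right child.
    At 4: go right to 27.
      Visit 27.
      At 27: no left child.
      At 27: go right to 1.
        Visit 1.
        At 1: no left child.
        At 1: go right to 23.
          23 is a leaf — visit 23.
  At 32: go right to 25.
    Visit 25.
    At 25: go left to 5.
      Visit 5.
      At 5: go left to 38.
        38 is a leaf — visit 38.
      At 5: go right to 19.
        Visit 19.
        At 19: no left child.
        At 19: go right to 33.
          33 is a leaf — visit 33.
    At 25: go right to 39.
      39 is a leaf — visit 39.
At 15: go right to 9.
  9 is a leaf — visit 9.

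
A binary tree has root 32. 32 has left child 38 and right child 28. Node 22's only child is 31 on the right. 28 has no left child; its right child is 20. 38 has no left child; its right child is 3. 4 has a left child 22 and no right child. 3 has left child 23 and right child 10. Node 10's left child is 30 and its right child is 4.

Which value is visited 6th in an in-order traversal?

In-order visits the left subtree, then the node, then the right subtree.
At 32: go left to 38.
  At 38: no left child.
  Visit 38.
  At 38: go right to 3.
    At 3: go left to 23.
      23 is a leaf — visit 23.
    Visit 3.
    At 3: go right to 10.
      At 10: go left to 30.
        30 is a leaf — visit 30.
      Visit 10.
      At 10: go right to 4.
        At 4: go left to 22.
          At 22: no left child.
          Visit 22.
          At 22: go right to 31.
            31 is a leaf — visit 31.
        Visit 4.
        At 4: no right child.
Visit 32.
At 32: go right to 28.
  At 28: no left child.
  Visit 28.
  At 28: go right to 20.
    20 is a leaf — visit 20.
Full in-order sequence: 38, 23, 3, 30, 10, 22, 31, 4, 32, 28, 20.

22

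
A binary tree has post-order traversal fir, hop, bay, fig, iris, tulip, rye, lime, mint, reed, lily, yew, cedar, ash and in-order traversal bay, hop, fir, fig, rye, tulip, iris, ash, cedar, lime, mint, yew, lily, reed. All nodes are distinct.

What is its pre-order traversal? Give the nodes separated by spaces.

The last element of post-order is the root; it splits in-order into left and right subtrees.
Root ash: left subtree has 7 nodes {bay, hop, fir, fig, rye, tulip, iris}, right has 6 {cedar, lime, mint, yew, lily, reed}.
  Root rye: left subtree has 4 nodes {bay, hop, fir, fig}, right has 2 {tulip, iris}.
    Root fig: left subtree has 3 nodes {bay, hop, fir}, right has 0 { }.
      Root bay: left subtree has 0 nodes { }, right has 2 {hop, fir}.
        Root hop: left subtree has 0 nodes { }, right has 1 {fir}.
    Root tulip: left subtree has 0 nodes { }, right has 1 {iris}.
  Root cedar: left subtree has 0 nodes { }, right has 5 {lime, mint, yew, lily, reed}.
    Root yew: left subtree has 2 nodes {lime, mint}, right has 2 {lily, reed}.
      Root mint: left subtree has 1 node {lime}, right has 0 { }.
      Root lily: left subtree has 0 nodes { }, right has 1 {reed}.

ash rye fig bay hop fir tulip iris cedar yew mint lime lily reed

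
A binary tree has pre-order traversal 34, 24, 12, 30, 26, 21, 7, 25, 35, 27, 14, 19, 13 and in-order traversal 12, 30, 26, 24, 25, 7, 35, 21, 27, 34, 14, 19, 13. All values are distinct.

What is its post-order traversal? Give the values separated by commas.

The first element of pre-order is the root; it splits in-order into left and right subtrees.
Root 34: left subtree has 9 nodes {12, 30, 26, 24, 25, 7, 35, 21, 27}, right has 3 {14, 19, 13}.
  Root 24: left subtree has 3 nodes {12, 30, 26}, right has 5 {25, 7, 35, 21, 27}.
    Root 12: left subtree has 0 nodes { }, right has 2 {30, 26}.
      Root 30: left subtree has 0 nodes { }, right has 1 {26}.
    Root 21: left subtree has 3 nodes {25, 7, 35}, right has 1 {27}.
      Root 7: left subtree has 1 node {25}, right has 1 {35}.
  Root 14: left subtree has 0 nodes { }, right has 2 {19, 13}.
    Root 19: left subtree has 0 nodes { }, right has 1 {13}.

26, 30, 12, 25, 35, 7, 27, 21, 24, 13, 19, 14, 34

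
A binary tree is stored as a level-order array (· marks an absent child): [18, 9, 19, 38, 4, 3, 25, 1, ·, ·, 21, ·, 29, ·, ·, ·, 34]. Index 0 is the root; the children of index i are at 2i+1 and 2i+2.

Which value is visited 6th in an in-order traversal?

21

In-order visits the left subtree, then the node, then the right subtree.
At 18: go left to 9.
  At 9: go left to 38.
    At 38: go left to 1.
      At 1: no left child.
      Visit 1.
      At 1: go right to 34.
        34 is a leaf — visit 34.
    Visit 38.
    At 38: no right child.
  Visit 9.
  At 9: go right to 4.
    At 4: no left child.
    Visit 4.
    At 4: go right to 21.
      21 is a leaf — visit 21.
Visit 18.
At 18: go right to 19.
  At 19: go left to 3.
    At 3: no left child.
    Visit 3.
    At 3: go right to 29.
      29 is a leaf — visit 29.
  Visit 19.
  At 19: go right to 25.
    25 is a leaf — visit 25.
Full in-order sequence: 1, 34, 38, 9, 4, 21, 18, 3, 29, 19, 25.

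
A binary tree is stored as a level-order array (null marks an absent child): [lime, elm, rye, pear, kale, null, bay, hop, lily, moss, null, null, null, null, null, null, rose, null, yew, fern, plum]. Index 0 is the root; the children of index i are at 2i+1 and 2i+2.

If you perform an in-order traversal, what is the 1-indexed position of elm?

In-order visits the left subtree, then the node, then the right subtree.
At lime: go left to elm.
  At elm: go left to pear.
    At pear: go left to hop.
      At hop: no left child.
      Visit hop.
      At hop: go right to rose.
        rose is a leaf — visit rose.
    Visit pear.
    At pear: go right to lily.
      At lily: no left child.
      Visit lily.
      At lily: go right to yew.
        yew is a leaf — visit yew.
  Visit elm.
  At elm: go right to kale.
    At kale: go left to moss.
      At moss: go left to fern.
        fern is a leaf — visit fern.
      Visit moss.
      At moss: go right to plum.
        plum is a leaf — visit plum.
    Visit kale.
    At kale: no right child.
Visit lime.
At lime: go right to rye.
  At rye: no left child.
  Visit rye.
  At rye: go right to bay.
    bay is a leaf — visit bay.
Full in-order sequence: hop, rose, pear, lily, yew, elm, fern, moss, plum, kale, lime, rye, bay.

6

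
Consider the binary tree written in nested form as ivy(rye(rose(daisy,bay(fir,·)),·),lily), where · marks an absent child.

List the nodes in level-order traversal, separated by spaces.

Level-order visits nodes level by level from the root, left to right within each level.
Level 0: ivy
Level 1: rye, lily
Level 2: rose
Level 3: daisy, bay
Level 4: fir

ivy rye lily rose daisy bay fir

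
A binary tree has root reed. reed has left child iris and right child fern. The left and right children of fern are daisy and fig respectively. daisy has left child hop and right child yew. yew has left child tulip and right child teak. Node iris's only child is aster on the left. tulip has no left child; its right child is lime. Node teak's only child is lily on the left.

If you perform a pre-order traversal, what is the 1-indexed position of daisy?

5

Pre-order visits the node, then its left subtree, then its right subtree.
Visit reed.
At reed: go left to iris.
  Visit iris.
  At iris: go left to aster.
    aster is a leaf — visit aster.
  At iris: no right child.
At reed: go right to fern.
  Visit fern.
  At fern: go left to daisy.
    Visit daisy.
    At daisy: go left to hop.
      hop is a leaf — visit hop.
    At daisy: go right to yew.
      Visit yew.
      At yew: go left to tulip.
        Visit tulip.
        At tulip: no left child.
        At tulip: go right to lime.
          lime is a leaf — visit lime.
      At yew: go right to teak.
        Visit teak.
        At teak: go left to lily.
          lily is a leaf — visit lily.
        At teak: no right child.
  At fern: go right to fig.
    fig is a leaf — visit fig.
Full pre-order sequence: reed, iris, aster, fern, daisy, hop, yew, tulip, lime, teak, lily, fig.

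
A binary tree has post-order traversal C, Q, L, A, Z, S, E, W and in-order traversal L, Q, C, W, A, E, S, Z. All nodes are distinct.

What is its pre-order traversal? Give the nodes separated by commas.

The last element of post-order is the root; it splits in-order into left and right subtrees.
Root W: left subtree has 3 nodes {L, Q, C}, right has 4 {A, E, S, Z}.
  Root L: left subtree has 0 nodes { }, right has 2 {Q, C}.
    Root Q: left subtree has 0 nodes { }, right has 1 {C}.
  Root E: left subtree has 1 node {A}, right has 2 {S, Z}.
    Root S: left subtree has 0 nodes { }, right has 1 {Z}.

W, L, Q, C, E, A, S, Z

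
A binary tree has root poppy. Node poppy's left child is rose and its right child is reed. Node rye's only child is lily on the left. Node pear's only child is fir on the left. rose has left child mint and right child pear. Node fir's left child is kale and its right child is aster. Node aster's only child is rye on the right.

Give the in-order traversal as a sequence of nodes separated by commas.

In-order visits the left subtree, then the node, then the right subtree.
At poppy: go left to rose.
  At rose: go left to mint.
    mint is a leaf — visit mint.
  Visit rose.
  At rose: go right to pear.
    At pear: go left to fir.
      At fir: go left to kale.
        kale is a leaf — visit kale.
      Visit fir.
      At fir: go right to aster.
        At aster: no left child.
        Visit aster.
        At aster: go right to rye.
          At rye: go left to lily.
            lily is a leaf — visit lily.
          Visit rye.
          At rye: no right child.
    Visit pear.
    At pear: no right child.
Visit poppy.
At poppy: go right to reed.
  reed is a leaf — visit reed.

mint, rose, kale, fir, aster, lily, rye, pear, poppy, reed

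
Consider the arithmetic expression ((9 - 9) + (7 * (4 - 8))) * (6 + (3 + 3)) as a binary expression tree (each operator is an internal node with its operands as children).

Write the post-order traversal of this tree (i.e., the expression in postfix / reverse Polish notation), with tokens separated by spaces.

Post-order on an expression tree gives postfix notation: for each operator, emit left operand, right operand, then the operator.

9 9 - 7 4 8 - * + 6 3 3 + + *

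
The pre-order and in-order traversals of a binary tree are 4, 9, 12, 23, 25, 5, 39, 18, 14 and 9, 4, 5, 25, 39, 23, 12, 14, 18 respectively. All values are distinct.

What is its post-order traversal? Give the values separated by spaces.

9 5 39 25 23 14 18 12 4

The first element of pre-order is the root; it splits in-order into left and right subtrees.
Root 4: left subtree has 1 node {9}, right has 7 {5, 25, 39, 23, 12, 14, 18}.
  Root 12: left subtree has 4 nodes {5, 25, 39, 23}, right has 2 {14, 18}.
    Root 23: left subtree has 3 nodes {5, 25, 39}, right has 0 { }.
      Root 25: left subtree has 1 node {5}, right has 1 {39}.
    Root 18: left subtree has 1 node {14}, right has 0 { }.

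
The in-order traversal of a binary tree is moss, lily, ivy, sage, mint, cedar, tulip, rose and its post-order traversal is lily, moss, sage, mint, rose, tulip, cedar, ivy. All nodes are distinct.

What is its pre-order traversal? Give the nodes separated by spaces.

The last element of post-order is the root; it splits in-order into left and right subtrees.
Root ivy: left subtree has 2 nodes {moss, lily}, right has 5 {sage, mint, cedar, tulip, rose}.
  Root moss: left subtree has 0 nodes { }, right has 1 {lily}.
  Root cedar: left subtree has 2 nodes {sage, mint}, right has 2 {tulip, rose}.
    Root mint: left subtree has 1 node {sage}, right has 0 { }.
    Root tulip: left subtree has 0 nodes { }, right has 1 {rose}.

ivy moss lily cedar mint sage tulip rose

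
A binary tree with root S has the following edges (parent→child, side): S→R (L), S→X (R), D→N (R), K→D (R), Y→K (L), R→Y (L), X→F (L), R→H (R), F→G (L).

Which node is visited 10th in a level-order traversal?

N

Level-order visits nodes level by level from the root, left to right within each level.
Level 0: S
Level 1: R, X
Level 2: Y, H, F
Level 3: K, G
Level 4: D
Level 5: N
Full level-order sequence: S, R, X, Y, H, F, K, G, D, N.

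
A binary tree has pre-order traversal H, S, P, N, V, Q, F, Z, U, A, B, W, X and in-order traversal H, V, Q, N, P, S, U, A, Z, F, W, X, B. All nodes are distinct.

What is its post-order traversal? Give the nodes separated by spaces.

The first element of pre-order is the root; it splits in-order into left and right subtrees.
Root H: left subtree has 0 nodes { }, right has 12 {V, Q, N, P, S, U, A, Z, F, W, X, B}.
  Root S: left subtree has 4 nodes {V, Q, N, P}, right has 7 {U, A, Z, F, W, X, B}.
    Root P: left subtree has 3 nodes {V, Q, N}, right has 0 { }.
      Root N: left subtree has 2 nodes {V, Q}, right has 0 { }.
        Root V: left subtree has 0 nodes { }, right has 1 {Q}.
    Root F: left subtree has 3 nodes {U, A, Z}, right has 3 {W, X, B}.
      Root Z: left subtree has 2 nodes {U, A}, right has 0 { }.
        Root U: left subtree has 0 nodes { }, right has 1 {A}.
      Root B: left subtree has 2 nodes {W, X}, right has 0 { }.
        Root W: left subtree has 0 nodes { }, right has 1 {X}.

Q V N P A U Z X W B F S H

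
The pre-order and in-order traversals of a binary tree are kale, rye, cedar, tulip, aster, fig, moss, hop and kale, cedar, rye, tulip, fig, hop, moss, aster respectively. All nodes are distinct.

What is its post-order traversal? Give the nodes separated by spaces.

cedar hop moss fig aster tulip rye kale

The first element of pre-order is the root; it splits in-order into left and right subtrees.
Root kale: left subtree has 0 nodes { }, right has 7 {cedar, rye, tulip, fig, hop, moss, aster}.
  Root rye: left subtree has 1 node {cedar}, right has 5 {tulip, fig, hop, moss, aster}.
    Root tulip: left subtree has 0 nodes { }, right has 4 {fig, hop, moss, aster}.
      Root aster: left subtree has 3 nodes {fig, hop, moss}, right has 0 { }.
        Root fig: left subtree has 0 nodes { }, right has 2 {hop, moss}.
          Root moss: left subtree has 1 node {hop}, right has 0 { }.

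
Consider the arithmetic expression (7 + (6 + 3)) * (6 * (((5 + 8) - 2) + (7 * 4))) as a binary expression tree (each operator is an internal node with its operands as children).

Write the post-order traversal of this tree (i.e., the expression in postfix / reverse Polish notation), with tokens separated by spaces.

Post-order on an expression tree gives postfix notation: for each operator, emit left operand, right operand, then the operator.

7 6 3 + + 6 5 8 + 2 - 7 4 * + * *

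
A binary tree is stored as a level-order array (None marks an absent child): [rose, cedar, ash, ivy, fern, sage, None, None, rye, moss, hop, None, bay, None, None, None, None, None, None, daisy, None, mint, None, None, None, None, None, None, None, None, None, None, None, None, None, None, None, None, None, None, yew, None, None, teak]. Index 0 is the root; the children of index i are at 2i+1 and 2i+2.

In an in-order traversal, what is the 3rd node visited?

cedar

In-order visits the left subtree, then the node, then the right subtree.
At rose: go left to cedar.
  At cedar: go left to ivy.
    At ivy: no left child.
    Visit ivy.
    At ivy: go right to rye.
      rye is a leaf — visit rye.
  Visit cedar.
  At cedar: go right to fern.
    At fern: go left to moss.
      At moss: go left to daisy.
        At daisy: no left child.
        Visit daisy.
        At daisy: go right to yew.
          yew is a leaf — visit yew.
      Visit moss.
      At moss: no right child.
    Visit fern.
    At fern: go right to hop.
      At hop: go left to mint.
        At mint: go left to teak.
          teak is a leaf — visit teak.
        Visit mint.
        At mint: no right child.
      Visit hop.
      At hop: no right child.
Visit rose.
At rose: go right to ash.
  At ash: go left to sage.
    At sage: no left child.
    Visit sage.
    At sage: go right to bay.
      bay is a leaf — visit bay.
  Visit ash.
  At ash: no right child.
Full in-order sequence: ivy, rye, cedar, daisy, yew, moss, fern, teak, mint, hop, rose, sage, bay, ash.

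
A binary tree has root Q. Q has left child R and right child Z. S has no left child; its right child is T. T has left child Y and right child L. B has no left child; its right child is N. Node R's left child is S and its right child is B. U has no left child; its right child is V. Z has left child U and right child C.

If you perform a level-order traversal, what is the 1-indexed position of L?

Level-order visits nodes level by level from the root, left to right within each level.
Level 0: Q
Level 1: R, Z
Level 2: S, B, U, C
Level 3: T, N, V
Level 4: Y, L
Full level-order sequence: Q, R, Z, S, B, U, C, T, N, V, Y, L.

12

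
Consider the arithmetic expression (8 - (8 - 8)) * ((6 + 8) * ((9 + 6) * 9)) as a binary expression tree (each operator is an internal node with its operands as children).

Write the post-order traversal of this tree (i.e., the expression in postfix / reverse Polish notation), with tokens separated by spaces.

Post-order on an expression tree gives postfix notation: for each operator, emit left operand, right operand, then the operator.

8 8 8 - - 6 8 + 9 6 + 9 * * *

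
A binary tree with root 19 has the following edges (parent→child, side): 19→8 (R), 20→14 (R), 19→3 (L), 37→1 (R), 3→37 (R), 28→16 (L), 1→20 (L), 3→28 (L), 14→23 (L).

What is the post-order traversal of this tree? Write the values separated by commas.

Post-order visits the left subtree, then the right subtree, then the node.
At 19: go left to 3.
  At 3: go left to 28.
    At 28: go left to 16.
      16 is a leaf — visit 16.
    At 28: no right child.
    Visit 28.
  At 3: go right to 37.
    At 37: no left child.
    At 37: go right to 1.
      At 1: go left to 20.
        At 20: no left child.
        At 20: go right to 14.
          At 14: go left to 23.
            23 is a leaf — visit 23.
          At 14: no right child.
          Visit 14.
        Visit 20.
      At 1: no right child.
      Visit 1.
    Visit 37.
  Visit 3.
At 19: go right to 8.
  8 is a leaf — visit 8.
Visit 19.

16, 28, 23, 14, 20, 1, 37, 3, 8, 19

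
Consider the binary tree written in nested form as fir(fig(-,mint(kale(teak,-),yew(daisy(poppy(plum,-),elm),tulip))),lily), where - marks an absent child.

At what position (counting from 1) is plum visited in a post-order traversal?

Post-order visits the left subtree, then the right subtree, then the node.
At fir: go left to fig.
  At fig: no left child.
  At fig: go right to mint.
    At mint: go left to kale.
      At kale: go left to teak.
        teak is a leaf — visit teak.
      At kale: no right child.
      Visit kale.
    At mint: go right to yew.
      At yew: go left to daisy.
        At daisy: go left to poppy.
          At poppy: go left to plum.
            plum is a leaf — visit plum.
          At poppy: no right child.
          Visit poppy.
        At daisy: go right to elm.
          elm is a leaf — visit elm.
        Visit daisy.
      At yew: go right to tulip.
        tulip is a leaf — visit tulip.
      Visit yew.
    Visit mint.
  Visit fig.
At fir: go right to lily.
  lily is a leaf — visit lily.
Visit fir.
Full post-order sequence: teak, kale, plum, poppy, elm, daisy, tulip, yew, mint, fig, lily, fir.

3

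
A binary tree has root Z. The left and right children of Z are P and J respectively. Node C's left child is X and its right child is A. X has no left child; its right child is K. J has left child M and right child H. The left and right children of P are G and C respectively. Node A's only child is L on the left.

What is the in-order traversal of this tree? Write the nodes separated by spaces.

G P X K C L A Z M J H

In-order visits the left subtree, then the node, then the right subtree.
At Z: go left to P.
  At P: go left to G.
    G is a leaf — visit G.
  Visit P.
  At P: go right to C.
    At C: go left to X.
      At X: no left child.
      Visit X.
      At X: go right to K.
        K is a leaf — visit K.
    Visit C.
    At C: go right to A.
      At A: go left to L.
        L is a leaf — visit L.
      Visit A.
      At A: no right child.
Visit Z.
At Z: go right to J.
  At J: go left to M.
    M is a leaf — visit M.
  Visit J.
  At J: go right to H.
    H is a leaf — visit H.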